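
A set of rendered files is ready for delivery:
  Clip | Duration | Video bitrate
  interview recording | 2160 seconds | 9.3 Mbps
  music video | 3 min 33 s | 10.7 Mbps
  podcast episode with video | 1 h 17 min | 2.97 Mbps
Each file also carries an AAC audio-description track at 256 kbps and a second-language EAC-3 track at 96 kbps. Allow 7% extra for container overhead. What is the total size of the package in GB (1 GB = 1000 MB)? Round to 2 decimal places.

5.16 GB

Audio total: 256 + 96 = 352 kbps = 0.352 Mbps.
interview recording: 9.652 Mbps × 2160 s × 1.07 = 22307.7 Mb
music video: 11.052 Mbps × 213 s × 1.07 = 2518.9 Mb
podcast episode with video: 3.322 Mbps × 4620 s × 1.07 = 16422.0 Mb
Total: 41248.5 Mb = 5156.1 MB.
= 5.156 GB.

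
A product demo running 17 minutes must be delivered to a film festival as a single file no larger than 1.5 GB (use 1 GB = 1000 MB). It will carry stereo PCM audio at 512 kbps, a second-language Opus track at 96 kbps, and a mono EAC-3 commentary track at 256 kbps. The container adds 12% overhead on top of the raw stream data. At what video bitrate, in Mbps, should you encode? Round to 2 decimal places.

9.64 Mbps

Budget: 1.5 GB = 12000.0 Mb.
Stream payload after overhead: 12000.0 / 1.12 = 10714.3 Mb.
17 min = 1020 s
Total bitrate budget: 10714.3 Mb / 1020 s = 10.504 Mbps.
Audio total: 512 + 96 + 256 = 864 kbps = 0.864 Mbps.
Video: 10.504 − 0.864 = 9.640 Mbps.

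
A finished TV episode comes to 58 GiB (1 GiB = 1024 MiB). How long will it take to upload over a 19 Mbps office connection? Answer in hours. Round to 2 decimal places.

7.28 hours

File: 58 GiB = 498216.2 Mb.
At 19 Mbps: 498216.2 / 19 = 26221.9 s ≈ 7.28 hours.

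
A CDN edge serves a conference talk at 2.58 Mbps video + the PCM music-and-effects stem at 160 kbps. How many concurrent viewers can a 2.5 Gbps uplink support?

912

Audio: 160 kbps = 0.160 Mbps.
Per-viewer media rate: 2.740 Mbps.
2.5 Gbps = 2,500 Mbps; 2,500 / 2.740 = 912.41 → 912 viewers.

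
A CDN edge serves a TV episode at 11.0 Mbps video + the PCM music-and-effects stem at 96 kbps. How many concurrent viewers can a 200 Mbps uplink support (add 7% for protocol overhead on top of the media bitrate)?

Audio: 96 kbps = 0.096 Mbps.
Per-viewer media rate: 11.096 Mbps.
On the wire with 7% overhead: 11.873 Mbps.
200 Mbps = 200.0 Mbps; 200.0 / 11.873 = 16.85 → 16 viewers.

16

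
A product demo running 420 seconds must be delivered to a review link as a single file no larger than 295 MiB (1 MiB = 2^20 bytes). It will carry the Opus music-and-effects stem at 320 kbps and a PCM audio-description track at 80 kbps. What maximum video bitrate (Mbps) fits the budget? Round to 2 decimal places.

Budget: 295 MiB = 2474.6 Mb.
Total bitrate budget: 2474.6 Mb / 420 s = 5.892 Mbps.
Audio total: 320 + 80 = 400 kbps = 0.400 Mbps.
Video: 5.892 − 0.400 = 5.492 Mbps.

5.49 Mbps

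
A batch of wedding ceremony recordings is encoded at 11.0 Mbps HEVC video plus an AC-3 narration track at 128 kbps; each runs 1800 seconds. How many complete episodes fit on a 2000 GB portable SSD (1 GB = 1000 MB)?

798

Audio: 128 kbps = 0.128 Mbps.
Total bitrate: 11.128 Mbps.
Per item: 11.128 Mbps × 1800 s = 20,030 Mb = 2,504 MB.
Capacity: 2000 GB = 16,000,000 Mb; 798.79 items → 798 complete.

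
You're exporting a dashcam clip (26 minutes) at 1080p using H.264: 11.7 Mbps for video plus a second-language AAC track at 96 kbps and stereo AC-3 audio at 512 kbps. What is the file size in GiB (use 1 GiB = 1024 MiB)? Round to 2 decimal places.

2.24 GiB

26 min = 1560 s
Audio total: 96 + 512 = 608 kbps = 0.608 Mbps.
Total bitrate: 11.7 + 0.608 = 12.308 Mbps.
Stream data: 12.308 Mbps × 1560 s = 19200.5 Mb.
19,200 Mb = 2,400,060,000 bytes ÷ 1,073,741,824 = 2.235 GiB.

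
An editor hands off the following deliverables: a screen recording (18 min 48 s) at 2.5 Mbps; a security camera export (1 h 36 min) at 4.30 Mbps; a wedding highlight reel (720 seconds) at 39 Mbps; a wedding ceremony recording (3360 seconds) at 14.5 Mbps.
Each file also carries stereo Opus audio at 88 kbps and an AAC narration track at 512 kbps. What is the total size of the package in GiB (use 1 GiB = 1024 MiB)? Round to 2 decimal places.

Audio total: 88 + 512 = 600 kbps = 0.600 Mbps.
screen recording: 3.100 Mbps × 1128 s = 3496.8 Mb
security camera export: 4.900 Mbps × 5760 s = 28224.0 Mb
wedding highlight reel: 39.600 Mbps × 720 s = 28512.0 Mb
wedding ceremony recording: 15.100 Mbps × 3360 s = 50736.0 Mb
Total: 110968.8 Mb = 13871.1 MB.
= 12.92 GiB.

12.92 GiB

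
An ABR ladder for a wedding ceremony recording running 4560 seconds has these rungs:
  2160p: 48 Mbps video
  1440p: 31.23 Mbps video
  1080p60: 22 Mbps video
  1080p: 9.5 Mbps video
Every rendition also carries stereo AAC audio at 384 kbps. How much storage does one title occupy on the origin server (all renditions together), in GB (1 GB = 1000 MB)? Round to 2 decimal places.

63.99 GB

Audio: 384 kbps = 0.384 Mbps.
Sum of rendition bitrates: (48+0.384) + (31.23+0.384) + (22+0.384) + (9.5+0.384) = 112.266 Mbps.
× 4560 s = 511,933 Mb = 63,992 MB = 63.99 GB.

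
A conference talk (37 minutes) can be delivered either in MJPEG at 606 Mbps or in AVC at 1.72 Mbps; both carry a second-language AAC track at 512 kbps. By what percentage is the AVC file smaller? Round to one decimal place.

99.6%

37 min = 2220 s
Audio: 512 kbps = 0.512 Mbps.
MJPEG: 606.512 Mbps × 2220 s = 1346456.6 Mb = 156.748 GiB.
AVC: 2.232 Mbps × 2220 s = 4955.0 Mb = 0.577 GiB.
Reduction: (1 − 0.577/156.748) × 100 = 99.63%.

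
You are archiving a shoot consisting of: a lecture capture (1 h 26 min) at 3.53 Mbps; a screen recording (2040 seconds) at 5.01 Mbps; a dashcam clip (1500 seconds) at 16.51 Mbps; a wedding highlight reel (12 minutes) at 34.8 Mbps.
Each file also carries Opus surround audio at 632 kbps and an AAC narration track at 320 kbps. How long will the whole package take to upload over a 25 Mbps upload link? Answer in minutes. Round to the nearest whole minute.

Audio total: 632 + 320 = 952 kbps = 0.952 Mbps.
lecture capture: 4.482 Mbps × 5160 s = 23127.1 Mb
screen recording: 5.962 Mbps × 2040 s = 12162.5 Mb
dashcam clip: 17.462 Mbps × 1500 s = 26193.0 Mb
wedding highlight reel: 35.752 Mbps × 720 s = 25741.4 Mb
Total: 87224.0 Mb = 10903.0 MB.
At 25 Mbps: 87224.0 / 25 = 3489 s ≈ 58.1 minutes.

58 minutes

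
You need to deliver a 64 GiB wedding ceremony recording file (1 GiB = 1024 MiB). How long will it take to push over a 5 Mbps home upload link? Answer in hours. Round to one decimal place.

30.5 hours

File: 64 GiB = 549755.8 Mb.
At 5 Mbps: 549755.8 / 5 = 109951.2 s ≈ 30.5 hours.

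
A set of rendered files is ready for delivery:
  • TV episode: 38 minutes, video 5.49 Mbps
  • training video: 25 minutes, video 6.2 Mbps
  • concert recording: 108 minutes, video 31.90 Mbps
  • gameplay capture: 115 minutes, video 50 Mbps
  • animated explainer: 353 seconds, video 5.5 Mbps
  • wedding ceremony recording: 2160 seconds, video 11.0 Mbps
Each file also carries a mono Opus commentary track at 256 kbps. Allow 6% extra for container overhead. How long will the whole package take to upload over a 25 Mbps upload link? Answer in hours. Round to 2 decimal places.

Audio: 256 kbps = 0.256 Mbps.
TV episode: 5.746 Mbps × 2280 s × 1.06 = 13886.9 Mb
training video: 6.456 Mbps × 1500 s × 1.06 = 10265.0 Mb
concert recording: 32.156 Mbps × 6480 s × 1.06 = 220873.1 Mb
gameplay capture: 50.256 Mbps × 6900 s × 1.06 = 367572.4 Mb
animated explainer: 5.756 Mbps × 353 s × 1.06 = 2153.8 Mb
wedding ceremony recording: 11.256 Mbps × 2160 s × 1.06 = 25771.7 Mb
Total: 640523.0 Mb = 80065.4 MB.
At 25 Mbps: 640523.0 / 25 = 25621 s ≈ 7.12 hours.

7.12 hours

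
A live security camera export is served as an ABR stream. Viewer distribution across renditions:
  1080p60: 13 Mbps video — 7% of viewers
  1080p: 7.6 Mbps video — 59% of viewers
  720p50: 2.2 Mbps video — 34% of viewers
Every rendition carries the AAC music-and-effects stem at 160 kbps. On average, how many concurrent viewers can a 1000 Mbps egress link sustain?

158

Audio: 160 kbps = 0.160 Mbps.
Average per-viewer bitrate: 0.07×13.160 + 0.59×7.760 + 0.34×2.360 = 6.302 Mbps.
1000 Mbps = 1,000 Mbps; 1,000 / 6.302 = 158.68 → 158.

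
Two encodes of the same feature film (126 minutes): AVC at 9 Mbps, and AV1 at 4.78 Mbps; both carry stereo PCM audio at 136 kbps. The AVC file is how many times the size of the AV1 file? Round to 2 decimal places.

1.86

126 min = 7560 s
Audio: 136 kbps = 0.136 Mbps.
AVC: 9.136 Mbps × 7560 s = 69068.2 Mb = 8.041 GiB.
AV1: 4.916 Mbps × 7560 s = 37165.0 Mb = 4.327 GiB.
Ratio: 8.041 / 4.327 = 1.858.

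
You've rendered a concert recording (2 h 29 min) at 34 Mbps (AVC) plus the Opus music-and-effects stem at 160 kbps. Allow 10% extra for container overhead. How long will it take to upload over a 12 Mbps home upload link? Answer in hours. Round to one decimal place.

2 h 29 min = 149 min = 8940 s
Audio: 160 kbps = 0.160 Mbps.
Total bitrate: 34.160 Mbps.
File: 34.160 Mbps × 8940 s = 305390.4 Mb.
With 10% container overhead: ×1.10. → 335929.4 Mb.
At 12 Mbps: 335929.4 / 12 = 27994.1 s ≈ 7.78 hours.

7.8 hours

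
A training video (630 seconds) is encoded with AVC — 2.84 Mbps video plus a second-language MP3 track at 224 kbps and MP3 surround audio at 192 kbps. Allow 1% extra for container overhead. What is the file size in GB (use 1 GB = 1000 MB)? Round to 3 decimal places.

0.259 GB

Audio total: 224 + 192 = 416 kbps = 0.416 Mbps.
Total bitrate: 2.84 + 0.416 = 3.256 Mbps.
Stream data: 3.256 Mbps × 630 s = 2051.3 Mb.
With 1% container overhead: ×1.01.
2,072 Mb ÷ 8 = 259.0 MB → 0.259 GB.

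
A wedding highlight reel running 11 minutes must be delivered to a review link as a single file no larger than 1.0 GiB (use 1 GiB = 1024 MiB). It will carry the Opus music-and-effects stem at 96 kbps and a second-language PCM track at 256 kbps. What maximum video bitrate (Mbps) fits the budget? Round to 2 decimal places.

12.66 Mbps

Budget: 1.0 GiB = 8589.9 Mb.
11 min = 660 s
Total bitrate budget: 8589.9 Mb / 660 s = 13.015 Mbps.
Audio total: 96 + 256 = 352 kbps = 0.352 Mbps.
Video: 13.015 − 0.352 = 12.663 Mbps.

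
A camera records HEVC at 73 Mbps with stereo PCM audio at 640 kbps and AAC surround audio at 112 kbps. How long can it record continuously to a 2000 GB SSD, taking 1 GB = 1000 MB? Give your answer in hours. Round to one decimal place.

Audio total: 640 + 112 = 752 kbps = 0.752 Mbps.
Total bitrate: 73 + 0.752 = 73.752 Mbps.
Capacity: 2000 GB = 16,000,000 Mb.
Recording time: 16,000,000 / 73.752 = 216,943 s ≈ 60.3 hours.

60.3 hours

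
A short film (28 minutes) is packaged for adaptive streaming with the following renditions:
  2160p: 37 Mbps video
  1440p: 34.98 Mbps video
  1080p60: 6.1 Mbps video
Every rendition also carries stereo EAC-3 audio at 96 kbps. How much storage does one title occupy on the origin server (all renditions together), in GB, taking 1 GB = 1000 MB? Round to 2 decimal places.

16.46 GB

28 min = 1680 s
Audio: 96 kbps = 0.096 Mbps.
Sum of rendition bitrates: (37+0.096) + (34.98+0.096) + (6.1+0.096) = 78.368 Mbps.
× 1680 s = 131,658 Mb = 16,457 MB = 16.46 GB.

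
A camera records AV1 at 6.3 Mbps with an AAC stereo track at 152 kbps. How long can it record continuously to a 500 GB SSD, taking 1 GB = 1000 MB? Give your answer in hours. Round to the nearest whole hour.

172 hours

Audio: 152 kbps = 0.152 Mbps.
Total bitrate: 6.3 + 0.152 = 6.452 Mbps.
Capacity: 500 GB = 4,000,000 Mb.
Recording time: 4,000,000 / 6.452 = 619,963 s ≈ 172 hours.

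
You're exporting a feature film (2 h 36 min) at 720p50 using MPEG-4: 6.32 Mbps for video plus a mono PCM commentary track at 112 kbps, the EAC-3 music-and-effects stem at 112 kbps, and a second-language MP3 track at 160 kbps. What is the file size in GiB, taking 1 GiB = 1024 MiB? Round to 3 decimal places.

7.305 GiB

2 h 36 min = 156 min = 9360 s
Audio total: 112 + 112 + 160 = 384 kbps = 0.384 Mbps.
Total bitrate: 6.32 + 0.384 = 6.704 Mbps.
Stream data: 6.704 Mbps × 9360 s = 62749.4 Mb.
62,749 Mb = 7,843,680,000 bytes ÷ 1,073,741,824 = 7.305 GiB.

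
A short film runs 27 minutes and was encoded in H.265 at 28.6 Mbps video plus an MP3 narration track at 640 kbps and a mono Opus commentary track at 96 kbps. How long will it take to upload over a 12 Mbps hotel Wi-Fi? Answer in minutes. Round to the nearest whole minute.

27 min = 1620 s
Audio total: 640 + 96 = 736 kbps = 0.736 Mbps.
Total bitrate: 29.336 Mbps.
File: 29.336 Mbps × 1620 s = 47524.3 Mb.
At 12 Mbps: 47524.3 / 12 = 3960.4 s ≈ 66 minutes.

66 minutes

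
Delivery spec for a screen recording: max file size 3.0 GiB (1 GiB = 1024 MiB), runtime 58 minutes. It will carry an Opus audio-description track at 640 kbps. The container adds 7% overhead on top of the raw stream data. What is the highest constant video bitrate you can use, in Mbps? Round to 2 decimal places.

Budget: 3.0 GiB = 25769.8 Mb.
Stream payload after overhead: 25769.8 / 1.07 = 24083.9 Mb.
58 min = 3480 s
Total bitrate budget: 24083.9 Mb / 3480 s = 6.921 Mbps.
Audio: 640 kbps = 0.640 Mbps.
Video: 6.921 − 0.640 = 6.281 Mbps.

6.28 Mbps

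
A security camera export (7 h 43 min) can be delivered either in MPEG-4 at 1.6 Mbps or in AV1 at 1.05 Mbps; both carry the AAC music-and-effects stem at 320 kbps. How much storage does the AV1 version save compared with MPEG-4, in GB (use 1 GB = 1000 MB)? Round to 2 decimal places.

7 h 43 min = 463 min = 27780 s
Audio: 320 kbps = 0.320 Mbps.
MPEG-4: 1.920 Mbps × 27780 s = 53337.6 Mb = 6.667 GB.
AV1: 1.370 Mbps × 27780 s = 38058.6 Mb = 4.757 GB.
Saving: 6.667 − 4.757 = 1.910 GB.

1.91 GB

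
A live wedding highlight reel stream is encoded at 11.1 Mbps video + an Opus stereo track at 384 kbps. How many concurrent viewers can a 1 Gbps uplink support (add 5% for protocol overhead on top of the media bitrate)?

Audio: 384 kbps = 0.384 Mbps.
Per-viewer media rate: 11.484 Mbps.
On the wire with 5% overhead: 12.058 Mbps.
1 Gbps = 1,000 Mbps; 1,000 / 12.058 = 82.93 → 82 viewers.

82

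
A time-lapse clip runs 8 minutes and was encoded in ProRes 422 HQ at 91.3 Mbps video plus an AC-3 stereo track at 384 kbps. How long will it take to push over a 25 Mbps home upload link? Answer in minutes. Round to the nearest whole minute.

29 minutes

8 min = 480 s
Audio: 384 kbps = 0.384 Mbps.
Total bitrate: 91.684 Mbps.
File: 91.684 Mbps × 480 s = 44008.3 Mb.
At 25 Mbps: 44008.3 / 25 = 1760.3 s ≈ 29.3 minutes.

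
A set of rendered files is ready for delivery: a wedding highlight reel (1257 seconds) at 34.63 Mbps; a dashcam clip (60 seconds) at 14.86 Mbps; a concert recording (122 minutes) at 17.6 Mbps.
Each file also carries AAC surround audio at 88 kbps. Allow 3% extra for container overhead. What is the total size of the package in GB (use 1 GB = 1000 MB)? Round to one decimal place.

22.4 GB

Audio: 88 kbps = 0.088 Mbps.
wedding highlight reel: 34.718 Mbps × 1257 s × 1.03 = 44949.7 Mb
dashcam clip: 14.948 Mbps × 60 s × 1.03 = 923.8 Mb
concert recording: 17.688 Mbps × 7320 s × 1.03 = 133360.4 Mb
Total: 179234.0 Mb = 22404.2 MB.
= 22.40 GB.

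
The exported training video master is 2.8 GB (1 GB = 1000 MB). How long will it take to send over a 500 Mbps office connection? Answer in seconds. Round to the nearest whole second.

45 seconds

File: 2.8 GB = 22400.0 Mb.
At 500 Mbps: 22400.0 / 500 = 44.8 s ≈ 44.8 seconds.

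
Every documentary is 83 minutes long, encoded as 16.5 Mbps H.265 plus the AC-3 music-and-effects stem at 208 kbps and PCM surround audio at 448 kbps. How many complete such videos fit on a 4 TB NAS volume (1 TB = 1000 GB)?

83 min = 4980 s
Audio total: 208 + 448 = 656 kbps = 0.656 Mbps.
Total bitrate: 17.156 Mbps.
Per item: 17.156 Mbps × 4980 s = 85,437 Mb = 10,680 MB.
Capacity: 4 TB = 32,000,000 Mb; 374.55 items → 374 complete.

374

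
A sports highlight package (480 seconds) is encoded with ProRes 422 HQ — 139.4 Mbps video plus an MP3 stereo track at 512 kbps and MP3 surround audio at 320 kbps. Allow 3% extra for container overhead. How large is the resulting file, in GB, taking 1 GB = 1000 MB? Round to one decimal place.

Audio total: 512 + 320 = 832 kbps = 0.832 Mbps.
Total bitrate: 139.4 + 0.832 = 140.232 Mbps.
Stream data: 140.232 Mbps × 480 s = 67311.4 Mb.
With 3% container overhead: ×1.03.
69,331 Mb ÷ 8 = 8,666 MB → 8.666 GB.

8.7 GB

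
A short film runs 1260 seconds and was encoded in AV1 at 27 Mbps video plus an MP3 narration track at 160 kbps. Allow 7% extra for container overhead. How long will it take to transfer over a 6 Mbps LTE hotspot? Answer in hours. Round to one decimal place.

1.7 hours

Audio: 160 kbps = 0.160 Mbps.
Total bitrate: 27.160 Mbps.
File: 27.160 Mbps × 1260 s = 34221.6 Mb.
With 7% container overhead: ×1.07. → 36617.1 Mb.
At 6 Mbps: 36617.1 / 6 = 6102.9 s ≈ 1.7 hours.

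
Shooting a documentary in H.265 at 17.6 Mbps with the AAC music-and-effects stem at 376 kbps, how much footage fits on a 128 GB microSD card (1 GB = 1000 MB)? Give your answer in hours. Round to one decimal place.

Audio: 376 kbps = 0.376 Mbps.
Total bitrate: 17.6 + 0.376 = 17.976 Mbps.
Capacity: 128 GB = 1,024,000 Mb.
Recording time: 1,024,000 / 17.976 = 56,965 s ≈ 15.8 hours.

15.8 hours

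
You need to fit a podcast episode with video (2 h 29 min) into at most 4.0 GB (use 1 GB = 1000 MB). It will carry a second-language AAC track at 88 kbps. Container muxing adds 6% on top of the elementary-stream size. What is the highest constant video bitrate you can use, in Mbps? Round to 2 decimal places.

Budget: 4.0 GB = 32000.0 Mb.
Stream payload after overhead: 32000.0 / 1.06 = 30188.7 Mb.
2 h 29 min = 149 min = 8940 s
Total bitrate budget: 30188.7 Mb / 8940 s = 3.377 Mbps.
Audio: 88 kbps = 0.088 Mbps.
Video: 3.377 − 0.088 = 3.289 Mbps.

3.29 Mbps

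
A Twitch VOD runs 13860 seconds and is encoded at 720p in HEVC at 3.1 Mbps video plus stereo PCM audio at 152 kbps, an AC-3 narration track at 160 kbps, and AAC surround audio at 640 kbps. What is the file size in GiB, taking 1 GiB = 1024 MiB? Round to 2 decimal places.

Audio total: 152 + 160 + 640 = 952 kbps = 0.952 Mbps.
Total bitrate: 3.1 + 0.952 = 4.052 Mbps.
Stream data: 4.052 Mbps × 13860 s = 56160.7 Mb.
56,161 Mb = 7,020,090,000 bytes ÷ 1,073,741,824 = 6.538 GiB.

6.54 GiB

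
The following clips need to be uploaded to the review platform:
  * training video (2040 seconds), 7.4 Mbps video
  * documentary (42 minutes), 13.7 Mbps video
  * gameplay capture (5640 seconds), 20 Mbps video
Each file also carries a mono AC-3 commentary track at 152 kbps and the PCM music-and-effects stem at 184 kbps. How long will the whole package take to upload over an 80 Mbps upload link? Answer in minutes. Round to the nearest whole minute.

Audio total: 152 + 184 = 336 kbps = 0.336 Mbps.
training video: 7.736 Mbps × 2040 s = 15781.4 Mb
documentary: 14.036 Mbps × 2520 s = 35370.7 Mb
gameplay capture: 20.336 Mbps × 5640 s = 114695.0 Mb
Total: 165847.2 Mb = 20730.9 MB.
At 80 Mbps: 165847.2 / 80 = 2073 s ≈ 34.6 minutes.

35 minutes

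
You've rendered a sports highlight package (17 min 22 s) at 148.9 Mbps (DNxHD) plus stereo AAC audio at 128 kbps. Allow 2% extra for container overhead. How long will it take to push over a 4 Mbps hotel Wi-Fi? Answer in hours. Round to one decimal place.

11.0 hours

17 min 22 s = 1042 s
Audio: 128 kbps = 0.128 Mbps.
Total bitrate: 149.028 Mbps.
File: 149.028 Mbps × 1042 s = 155287.2 Mb.
With 2% container overhead: ×1.02. → 158392.9 Mb.
At 4 Mbps: 158392.9 / 4 = 39598.2 s ≈ 11 hours.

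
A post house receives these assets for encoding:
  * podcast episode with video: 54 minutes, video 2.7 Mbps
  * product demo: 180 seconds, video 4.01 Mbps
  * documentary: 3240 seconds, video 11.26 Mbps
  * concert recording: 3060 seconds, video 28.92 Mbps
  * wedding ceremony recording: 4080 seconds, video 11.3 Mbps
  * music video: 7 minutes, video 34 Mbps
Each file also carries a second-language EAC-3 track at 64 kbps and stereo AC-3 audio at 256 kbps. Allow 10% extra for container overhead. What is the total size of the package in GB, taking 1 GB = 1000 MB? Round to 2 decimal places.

Audio total: 64 + 256 = 320 kbps = 0.320 Mbps.
podcast episode with video: 3.020 Mbps × 3240 s × 1.10 = 10763.3 Mb
product demo: 4.330 Mbps × 180 s × 1.10 = 857.3 Mb
documentary: 11.580 Mbps × 3240 s × 1.10 = 41271.1 Mb
concert recording: 29.240 Mbps × 3060 s × 1.10 = 98421.8 Mb
wedding ceremony recording: 11.620 Mbps × 4080 s × 1.10 = 52150.6 Mb
music video: 34.320 Mbps × 420 s × 1.10 = 15855.8 Mb
Total: 219320.0 Mb = 27415.0 MB.
= 27.41 GB.

27.41 GB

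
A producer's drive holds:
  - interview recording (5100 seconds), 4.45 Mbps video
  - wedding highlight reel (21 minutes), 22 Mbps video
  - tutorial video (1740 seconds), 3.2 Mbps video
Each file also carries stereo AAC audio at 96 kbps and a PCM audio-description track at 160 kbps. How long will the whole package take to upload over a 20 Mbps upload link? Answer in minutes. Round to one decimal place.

Audio total: 96 + 160 = 256 kbps = 0.256 Mbps.
interview recording: 4.706 Mbps × 5100 s = 24000.6 Mb
wedding highlight reel: 22.256 Mbps × 1260 s = 28042.6 Mb
tutorial video: 3.456 Mbps × 1740 s = 6013.4 Mb
Total: 58056.6 Mb = 7257.1 MB.
At 20 Mbps: 58056.6 / 20 = 2903 s ≈ 48.4 minutes.

48.4 minutes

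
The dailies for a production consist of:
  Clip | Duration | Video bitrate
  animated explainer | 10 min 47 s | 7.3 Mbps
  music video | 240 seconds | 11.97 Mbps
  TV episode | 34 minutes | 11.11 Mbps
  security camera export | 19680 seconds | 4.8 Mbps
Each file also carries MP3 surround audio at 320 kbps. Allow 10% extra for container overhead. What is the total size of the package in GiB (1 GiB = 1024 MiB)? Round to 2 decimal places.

Audio: 320 kbps = 0.320 Mbps.
animated explainer: 7.620 Mbps × 647 s × 1.10 = 5423.2 Mb
music video: 12.290 Mbps × 240 s × 1.10 = 3244.6 Mb
TV episode: 11.430 Mbps × 2040 s × 1.10 = 25648.9 Mb
security camera export: 5.120 Mbps × 19680 s × 1.10 = 110837.8 Mb
Total: 145154.4 Mb = 18144.3 MB.
= 16.90 GiB.

16.90 GiB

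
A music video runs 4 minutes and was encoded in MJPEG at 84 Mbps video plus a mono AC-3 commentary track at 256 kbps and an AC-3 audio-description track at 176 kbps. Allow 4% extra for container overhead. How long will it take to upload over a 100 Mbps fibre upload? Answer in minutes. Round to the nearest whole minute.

4 minutes

4 min = 240 s
Audio total: 256 + 176 = 432 kbps = 0.432 Mbps.
Total bitrate: 84.432 Mbps.
File: 84.432 Mbps × 240 s = 20263.7 Mb.
With 4% container overhead: ×1.04. → 21074.2 Mb.
At 100 Mbps: 21074.2 / 100 = 210.7 s ≈ 3.51 minutes.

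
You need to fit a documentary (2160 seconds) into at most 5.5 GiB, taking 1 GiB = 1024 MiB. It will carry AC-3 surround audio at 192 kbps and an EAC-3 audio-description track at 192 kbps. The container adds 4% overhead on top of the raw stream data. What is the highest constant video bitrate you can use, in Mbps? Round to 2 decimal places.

20.65 Mbps

Budget: 5.5 GiB = 47244.6 Mb.
Stream payload after overhead: 47244.6 / 1.04 = 45427.5 Mb.
Total bitrate budget: 45427.5 Mb / 2160 s = 21.031 Mbps.
Audio total: 192 + 192 = 384 kbps = 0.384 Mbps.
Video: 21.031 − 0.384 = 20.647 Mbps.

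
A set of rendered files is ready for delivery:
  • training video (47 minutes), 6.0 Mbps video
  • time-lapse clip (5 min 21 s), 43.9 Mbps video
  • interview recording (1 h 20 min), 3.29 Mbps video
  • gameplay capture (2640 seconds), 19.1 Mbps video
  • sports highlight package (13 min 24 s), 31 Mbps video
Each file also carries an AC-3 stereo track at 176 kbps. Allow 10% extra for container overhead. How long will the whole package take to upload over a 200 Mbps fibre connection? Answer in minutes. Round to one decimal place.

Audio: 176 kbps = 0.176 Mbps.
training video: 6.176 Mbps × 2820 s × 1.10 = 19158.0 Mb
time-lapse clip: 44.076 Mbps × 321 s × 1.10 = 15563.2 Mb
interview recording: 3.466 Mbps × 4800 s × 1.10 = 18300.5 Mb
gameplay capture: 19.276 Mbps × 2640 s × 1.10 = 55977.5 Mb
sports highlight package: 31.176 Mbps × 804 s × 1.10 = 27572.1 Mb
Total: 136571.2 Mb = 17071.4 MB.
At 200 Mbps: 136571.2 / 200 = 683 s ≈ 11.4 minutes.

11.4 minutes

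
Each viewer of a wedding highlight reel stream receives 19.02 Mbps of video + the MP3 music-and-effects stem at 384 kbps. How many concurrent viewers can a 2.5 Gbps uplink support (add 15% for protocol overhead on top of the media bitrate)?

Audio: 384 kbps = 0.384 Mbps.
Per-viewer media rate: 19.404 Mbps.
On the wire with 15% overhead: 22.315 Mbps.
2.5 Gbps = 2,500 Mbps; 2,500 / 22.315 = 112.03 → 112 viewers.

112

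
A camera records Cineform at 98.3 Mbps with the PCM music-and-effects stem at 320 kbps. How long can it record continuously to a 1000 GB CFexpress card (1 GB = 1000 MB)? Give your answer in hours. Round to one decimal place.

Audio: 320 kbps = 0.320 Mbps.
Total bitrate: 98.3 + 0.320 = 98.620 Mbps.
Capacity: 1000 GB = 8,000,000 Mb.
Recording time: 8,000,000 / 98.620 = 81,119 s ≈ 22.5 hours.

22.5 hours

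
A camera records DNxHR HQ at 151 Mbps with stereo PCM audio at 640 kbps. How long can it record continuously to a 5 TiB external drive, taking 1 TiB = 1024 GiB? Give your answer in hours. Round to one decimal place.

Audio: 640 kbps = 0.640 Mbps.
Total bitrate: 151 + 0.640 = 151.640 Mbps.
Capacity: 5 TiB = 43,980,465 Mb.
Recording time: 43,980,465 / 151.640 = 290,032 s ≈ 80.6 hours.

80.6 hours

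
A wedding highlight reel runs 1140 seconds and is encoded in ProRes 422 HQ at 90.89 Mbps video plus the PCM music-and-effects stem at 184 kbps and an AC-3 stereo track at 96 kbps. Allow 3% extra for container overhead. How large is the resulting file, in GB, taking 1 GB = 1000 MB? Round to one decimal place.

13.4 GB

Audio total: 184 + 96 = 280 kbps = 0.280 Mbps.
Total bitrate: 90.89 + 0.280 = 91.170 Mbps.
Stream data: 91.170 Mbps × 1140 s = 103933.8 Mb.
With 3% container overhead: ×1.03.
107,052 Mb ÷ 8 = 13,381 MB → 13.38 GB.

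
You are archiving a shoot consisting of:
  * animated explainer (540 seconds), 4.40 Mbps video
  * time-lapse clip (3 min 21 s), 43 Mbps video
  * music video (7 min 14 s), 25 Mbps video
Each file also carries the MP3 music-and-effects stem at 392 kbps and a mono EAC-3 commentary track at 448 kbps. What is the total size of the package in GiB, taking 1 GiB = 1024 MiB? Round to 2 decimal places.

Audio total: 392 + 448 = 840 kbps = 0.840 Mbps.
animated explainer: 5.240 Mbps × 540 s = 2829.6 Mb
time-lapse clip: 43.840 Mbps × 201 s = 8811.8 Mb
music video: 25.840 Mbps × 434 s = 11214.6 Mb
Total: 22856.0 Mb = 2857.0 MB.
= 2.661 GiB.

2.66 GiB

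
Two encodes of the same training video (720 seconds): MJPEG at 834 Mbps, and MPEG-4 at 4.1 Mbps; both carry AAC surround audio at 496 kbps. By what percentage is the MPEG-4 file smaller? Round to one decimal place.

Audio: 496 kbps = 0.496 Mbps.
MJPEG: 834.496 Mbps × 720 s = 600837.1 Mb = 75.105 GB.
MPEG-4: 4.596 Mbps × 720 s = 3309.1 Mb = 0.414 GB.
Reduction: (1 − 0.414/75.105) × 100 = 99.45%.

99.4%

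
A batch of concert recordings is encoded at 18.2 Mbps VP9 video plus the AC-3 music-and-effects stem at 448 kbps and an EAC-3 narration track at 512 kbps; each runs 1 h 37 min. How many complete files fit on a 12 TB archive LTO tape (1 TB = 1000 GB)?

860

1 h 37 min = 97 min = 5820 s
Audio total: 448 + 512 = 960 kbps = 0.960 Mbps.
Total bitrate: 19.160 Mbps.
Per item: 19.160 Mbps × 5820 s = 111,511 Mb = 13,939 MB.
Capacity: 12 TB = 96,000,000 Mb; 860.90 items → 860 complete.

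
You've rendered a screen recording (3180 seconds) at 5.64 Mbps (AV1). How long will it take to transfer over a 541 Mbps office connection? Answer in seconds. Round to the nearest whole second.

33 seconds

File: 5.640 Mbps × 3180 s = 17935.2 Mb.
At 541 Mbps: 17935.2 / 541 = 33.2 s ≈ 33.2 seconds.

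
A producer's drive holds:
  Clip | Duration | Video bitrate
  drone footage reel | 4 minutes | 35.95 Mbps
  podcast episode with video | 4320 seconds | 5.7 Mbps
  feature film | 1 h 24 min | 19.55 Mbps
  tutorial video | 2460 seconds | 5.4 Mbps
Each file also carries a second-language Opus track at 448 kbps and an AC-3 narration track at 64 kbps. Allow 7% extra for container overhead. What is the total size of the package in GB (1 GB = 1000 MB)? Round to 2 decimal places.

20.23 GB

Audio total: 448 + 64 = 512 kbps = 0.512 Mbps.
drone footage reel: 36.462 Mbps × 240 s × 1.07 = 9363.4 Mb
podcast episode with video: 6.212 Mbps × 4320 s × 1.07 = 28714.3 Mb
feature film: 20.062 Mbps × 5040 s × 1.07 = 108190.4 Mb
tutorial video: 5.912 Mbps × 2460 s × 1.07 = 15561.6 Mb
Total: 161829.7 Mb = 20228.7 MB.
= 20.23 GB.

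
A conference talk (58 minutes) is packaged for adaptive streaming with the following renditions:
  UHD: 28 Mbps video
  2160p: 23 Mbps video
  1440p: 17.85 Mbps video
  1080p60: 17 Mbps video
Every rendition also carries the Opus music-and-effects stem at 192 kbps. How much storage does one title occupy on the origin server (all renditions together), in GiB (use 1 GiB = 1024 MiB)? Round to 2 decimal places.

35.09 GiB

58 min = 3480 s
Audio: 192 kbps = 0.192 Mbps.
Sum of rendition bitrates: (28+0.192) + (23+0.192) + (17.85+0.192) + (17+0.192) = 86.618 Mbps.
× 3480 s = 301,431 Mb = 37,679 MB = 35.09 GiB.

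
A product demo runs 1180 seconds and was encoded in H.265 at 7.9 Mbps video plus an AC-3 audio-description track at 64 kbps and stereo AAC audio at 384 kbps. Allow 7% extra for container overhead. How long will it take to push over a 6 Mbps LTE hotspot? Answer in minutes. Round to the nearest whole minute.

29 minutes

Audio total: 64 + 384 = 448 kbps = 0.448 Mbps.
Total bitrate: 8.348 Mbps.
File: 8.348 Mbps × 1180 s = 9850.6 Mb.
With 7% container overhead: ×1.07. → 10540.2 Mb.
At 6 Mbps: 10540.2 / 6 = 1756.7 s ≈ 29.3 minutes.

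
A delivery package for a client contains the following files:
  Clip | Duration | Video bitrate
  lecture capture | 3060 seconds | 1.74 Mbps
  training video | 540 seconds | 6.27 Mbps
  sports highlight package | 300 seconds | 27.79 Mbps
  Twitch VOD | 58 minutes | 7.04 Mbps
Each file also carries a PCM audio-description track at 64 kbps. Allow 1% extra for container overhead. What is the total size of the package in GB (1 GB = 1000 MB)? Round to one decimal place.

5.3 GB

Audio: 64 kbps = 0.064 Mbps.
lecture capture: 1.804 Mbps × 3060 s × 1.01 = 5575.4 Mb
training video: 6.334 Mbps × 540 s × 1.01 = 3454.6 Mb
sports highlight package: 27.854 Mbps × 300 s × 1.01 = 8439.8 Mb
Twitch VOD: 7.104 Mbps × 3480 s × 1.01 = 24969.1 Mb
Total: 42438.9 Mb = 5304.9 MB.
= 5.305 GB.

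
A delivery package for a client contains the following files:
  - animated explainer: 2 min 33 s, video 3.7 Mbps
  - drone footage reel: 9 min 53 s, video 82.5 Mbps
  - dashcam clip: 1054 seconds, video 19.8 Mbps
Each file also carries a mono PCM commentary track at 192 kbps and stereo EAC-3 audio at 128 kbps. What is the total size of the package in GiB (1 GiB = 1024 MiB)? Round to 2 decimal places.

8.26 GiB

Audio total: 192 + 128 = 320 kbps = 0.320 Mbps.
animated explainer: 4.020 Mbps × 153 s = 615.1 Mb
drone footage reel: 82.820 Mbps × 593 s = 49112.3 Mb
dashcam clip: 20.120 Mbps × 1054 s = 21206.5 Mb
Total: 70933.8 Mb = 8866.7 MB.
= 8.258 GiB.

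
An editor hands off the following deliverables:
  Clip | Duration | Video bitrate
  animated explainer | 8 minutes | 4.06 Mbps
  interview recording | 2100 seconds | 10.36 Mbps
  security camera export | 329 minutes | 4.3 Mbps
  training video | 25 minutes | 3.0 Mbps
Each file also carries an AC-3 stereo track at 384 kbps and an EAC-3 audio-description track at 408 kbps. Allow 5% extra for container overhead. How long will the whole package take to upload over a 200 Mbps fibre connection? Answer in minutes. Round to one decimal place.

Audio total: 384 + 408 = 792 kbps = 0.792 Mbps.
animated explainer: 4.852 Mbps × 480 s × 1.05 = 2445.4 Mb
interview recording: 11.152 Mbps × 2100 s × 1.05 = 24590.2 Mb
security camera export: 5.092 Mbps × 19740 s × 1.05 = 105541.9 Mb
training video: 3.792 Mbps × 1500 s × 1.05 = 5972.4 Mb
Total: 138549.9 Mb = 17318.7 MB.
At 200 Mbps: 138549.9 / 200 = 693 s ≈ 11.5 minutes.

11.5 minutes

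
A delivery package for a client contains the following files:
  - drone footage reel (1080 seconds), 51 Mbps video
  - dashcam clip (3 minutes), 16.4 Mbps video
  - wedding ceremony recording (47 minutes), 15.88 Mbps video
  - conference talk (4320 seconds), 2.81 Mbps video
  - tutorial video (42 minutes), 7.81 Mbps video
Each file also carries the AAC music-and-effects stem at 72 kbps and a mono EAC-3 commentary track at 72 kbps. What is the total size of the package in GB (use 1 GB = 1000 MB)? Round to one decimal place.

Audio total: 72 + 72 = 144 kbps = 0.144 Mbps.
drone footage reel: 51.144 Mbps × 1080 s = 55235.5 Mb
dashcam clip: 16.544 Mbps × 180 s = 2977.9 Mb
wedding ceremony recording: 16.024 Mbps × 2820 s = 45187.7 Mb
conference talk: 2.954 Mbps × 4320 s = 12761.3 Mb
tutorial video: 7.954 Mbps × 2520 s = 20044.1 Mb
Total: 136206.5 Mb = 17025.8 MB.
= 17.03 GB.

17.0 GB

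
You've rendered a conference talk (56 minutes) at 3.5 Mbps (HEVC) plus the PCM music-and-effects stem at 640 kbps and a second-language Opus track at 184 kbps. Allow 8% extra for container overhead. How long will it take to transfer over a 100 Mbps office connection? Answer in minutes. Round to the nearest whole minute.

56 min = 3360 s
Audio total: 640 + 184 = 824 kbps = 0.824 Mbps.
Total bitrate: 4.324 Mbps.
File: 4.324 Mbps × 3360 s = 14528.6 Mb.
With 8% container overhead: ×1.08. → 15690.9 Mb.
At 100 Mbps: 15690.9 / 100 = 156.9 s ≈ 2.62 minutes.

3 minutes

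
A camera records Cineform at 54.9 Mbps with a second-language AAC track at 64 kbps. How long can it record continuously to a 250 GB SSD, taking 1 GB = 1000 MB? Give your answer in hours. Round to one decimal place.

10.1 hours

Audio: 64 kbps = 0.064 Mbps.
Total bitrate: 54.9 + 0.064 = 54.964 Mbps.
Capacity: 250 GB = 2,000,000 Mb.
Recording time: 2,000,000 / 54.964 = 36,387 s ≈ 10.1 hours.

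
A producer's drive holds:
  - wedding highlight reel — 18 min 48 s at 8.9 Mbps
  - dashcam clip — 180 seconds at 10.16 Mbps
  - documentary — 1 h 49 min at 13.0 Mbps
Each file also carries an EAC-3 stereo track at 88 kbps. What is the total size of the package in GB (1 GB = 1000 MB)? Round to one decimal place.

Audio: 88 kbps = 0.088 Mbps.
wedding highlight reel: 8.988 Mbps × 1128 s = 10138.5 Mb
dashcam clip: 10.248 Mbps × 180 s = 1844.6 Mb
documentary: 13.088 Mbps × 6540 s = 85595.5 Mb
Total: 97578.6 Mb = 12197.3 MB.
= 12.20 GB.

12.2 GB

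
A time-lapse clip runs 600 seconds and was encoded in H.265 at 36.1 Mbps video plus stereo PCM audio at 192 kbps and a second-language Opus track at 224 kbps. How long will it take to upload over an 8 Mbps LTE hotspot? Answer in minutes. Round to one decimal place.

Audio total: 192 + 224 = 416 kbps = 0.416 Mbps.
Total bitrate: 36.516 Mbps.
File: 36.516 Mbps × 600 s = 21909.6 Mb.
At 8 Mbps: 21909.6 / 8 = 2738.7 s ≈ 45.6 minutes.

45.6 minutes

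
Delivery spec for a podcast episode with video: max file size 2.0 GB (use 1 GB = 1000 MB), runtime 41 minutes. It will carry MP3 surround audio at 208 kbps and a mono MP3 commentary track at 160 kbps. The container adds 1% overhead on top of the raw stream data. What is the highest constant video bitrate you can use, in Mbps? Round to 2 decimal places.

Budget: 2.0 GB = 16000.0 Mb.
Stream payload after overhead: 16000.0 / 1.01 = 15841.6 Mb.
41 min = 2460 s
Total bitrate budget: 15841.6 Mb / 2460 s = 6.440 Mbps.
Audio total: 208 + 160 = 368 kbps = 0.368 Mbps.
Video: 6.440 − 0.368 = 6.072 Mbps.

6.07 Mbps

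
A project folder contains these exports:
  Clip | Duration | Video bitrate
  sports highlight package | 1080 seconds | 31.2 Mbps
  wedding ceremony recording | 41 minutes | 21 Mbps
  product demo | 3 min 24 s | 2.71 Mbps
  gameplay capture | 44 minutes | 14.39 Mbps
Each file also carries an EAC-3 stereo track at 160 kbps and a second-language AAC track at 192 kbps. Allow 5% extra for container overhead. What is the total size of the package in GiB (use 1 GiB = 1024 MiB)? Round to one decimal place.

Audio total: 160 + 192 = 352 kbps = 0.352 Mbps.
sports highlight package: 31.552 Mbps × 1080 s × 1.05 = 35780.0 Mb
wedding ceremony recording: 21.352 Mbps × 2460 s × 1.05 = 55152.2 Mb
product demo: 3.062 Mbps × 204 s × 1.05 = 655.9 Mb
gameplay capture: 14.742 Mbps × 2640 s × 1.05 = 40864.8 Mb
Total: 132452.9 Mb = 16556.6 MB.
= 15.42 GiB.

15.4 GiB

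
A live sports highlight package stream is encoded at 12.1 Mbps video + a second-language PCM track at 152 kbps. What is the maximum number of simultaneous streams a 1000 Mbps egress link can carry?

Audio: 152 kbps = 0.152 Mbps.
Per-viewer media rate: 12.252 Mbps.
1000 Mbps = 1,000 Mbps; 1,000 / 12.252 = 81.62 → 81 viewers.

81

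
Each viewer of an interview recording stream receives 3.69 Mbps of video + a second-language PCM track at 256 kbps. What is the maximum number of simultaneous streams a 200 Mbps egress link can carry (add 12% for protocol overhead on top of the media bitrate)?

45

Audio: 256 kbps = 0.256 Mbps.
Per-viewer media rate: 3.946 Mbps.
On the wire with 12% overhead: 4.420 Mbps.
200 Mbps = 200.0 Mbps; 200.0 / 4.420 = 45.25 → 45 viewers.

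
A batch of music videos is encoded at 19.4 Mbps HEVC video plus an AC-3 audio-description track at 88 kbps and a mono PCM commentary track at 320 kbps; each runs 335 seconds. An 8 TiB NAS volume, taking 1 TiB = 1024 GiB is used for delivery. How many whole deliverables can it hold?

10604

Audio total: 88 + 320 = 408 kbps = 0.408 Mbps.
Total bitrate: 19.808 Mbps.
Per item: 19.808 Mbps × 335 s = 6,636 Mb = 829.5 MB.
Capacity: 8 TiB = 70,368,744 Mb; 10604.60 items → 10604 complete.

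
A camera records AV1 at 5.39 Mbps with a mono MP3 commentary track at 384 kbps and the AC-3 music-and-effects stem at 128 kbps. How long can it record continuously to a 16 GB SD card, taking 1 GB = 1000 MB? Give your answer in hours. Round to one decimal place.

6.0 hours

Audio total: 384 + 128 = 512 kbps = 0.512 Mbps.
Total bitrate: 5.39 + 0.512 = 5.902 Mbps.
Capacity: 16 GB = 128,000 Mb.
Recording time: 128,000 / 5.902 = 21,688 s ≈ 6.02 hours.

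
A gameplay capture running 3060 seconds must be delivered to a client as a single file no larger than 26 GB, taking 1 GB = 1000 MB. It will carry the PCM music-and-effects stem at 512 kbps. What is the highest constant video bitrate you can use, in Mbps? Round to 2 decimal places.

Budget: 26 GB = 208000.0 Mb.
Total bitrate budget: 208000.0 Mb / 3060 s = 67.974 Mbps.
Audio: 512 kbps = 0.512 Mbps.
Video: 67.974 − 0.512 = 67.462 Mbps.

67.46 Mbps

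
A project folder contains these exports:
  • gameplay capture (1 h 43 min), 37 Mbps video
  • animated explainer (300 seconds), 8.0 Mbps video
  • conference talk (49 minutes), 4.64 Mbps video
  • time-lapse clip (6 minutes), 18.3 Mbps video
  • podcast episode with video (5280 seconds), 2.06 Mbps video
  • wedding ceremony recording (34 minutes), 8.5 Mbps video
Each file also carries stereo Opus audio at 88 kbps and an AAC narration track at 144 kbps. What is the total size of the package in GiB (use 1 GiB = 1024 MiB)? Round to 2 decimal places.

Audio total: 88 + 144 = 232 kbps = 0.232 Mbps.
gameplay capture: 37.232 Mbps × 6180 s = 230093.8 Mb
animated explainer: 8.232 Mbps × 300 s = 2469.6 Mb
conference talk: 4.872 Mbps × 2940 s = 14323.7 Mb
time-lapse clip: 18.532 Mbps × 360 s = 6671.5 Mb
podcast episode with video: 2.292 Mbps × 5280 s = 12101.8 Mb
wedding ceremony recording: 8.732 Mbps × 2040 s = 17813.3 Mb
Total: 283473.6 Mb = 35434.2 MB.
= 33.00 GiB.

33.00 GiB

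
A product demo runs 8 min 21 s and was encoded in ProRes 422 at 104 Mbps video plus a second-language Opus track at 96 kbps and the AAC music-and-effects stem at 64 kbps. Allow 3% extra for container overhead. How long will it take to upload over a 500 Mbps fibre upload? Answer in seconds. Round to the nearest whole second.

8 min 21 s = 501 s
Audio total: 96 + 64 = 160 kbps = 0.160 Mbps.
Total bitrate: 104.160 Mbps.
File: 104.160 Mbps × 501 s = 52184.2 Mb.
With 3% container overhead: ×1.03. → 53749.7 Mb.
At 500 Mbps: 53749.7 / 500 = 107.5 s ≈ 107 seconds.

107 seconds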